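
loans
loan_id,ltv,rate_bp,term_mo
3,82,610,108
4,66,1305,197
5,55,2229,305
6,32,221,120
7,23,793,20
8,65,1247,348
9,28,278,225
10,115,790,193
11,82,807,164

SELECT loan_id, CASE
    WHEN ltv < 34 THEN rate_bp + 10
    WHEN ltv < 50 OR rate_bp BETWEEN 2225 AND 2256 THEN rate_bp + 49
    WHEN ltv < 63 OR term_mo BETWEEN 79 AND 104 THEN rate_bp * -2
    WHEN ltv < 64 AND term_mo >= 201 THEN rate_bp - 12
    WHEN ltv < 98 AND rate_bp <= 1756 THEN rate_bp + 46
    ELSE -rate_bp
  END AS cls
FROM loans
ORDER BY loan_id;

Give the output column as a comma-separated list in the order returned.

656, 1351, 2278, 231, 803, 1293, 288, -790, 853

loan_id=3: ltv < 98 AND rate_bp <= 1756 → 656
loan_id=4: ltv < 98 AND rate_bp <= 1756 → 1351
loan_id=5: ltv < 50 OR rate_bp BETWEEN 2225 AND 2256 → 2278
loan_id=6: ltv < 34 → 231
loan_id=7: ltv < 34 → 803
loan_id=8: ltv < 98 AND rate_bp <= 1756 → 1293
loan_id=9: ltv < 34 → 288
loan_id=10: ELSE → -790
loan_id=11: ltv < 98 AND rate_bp <= 1756 → 853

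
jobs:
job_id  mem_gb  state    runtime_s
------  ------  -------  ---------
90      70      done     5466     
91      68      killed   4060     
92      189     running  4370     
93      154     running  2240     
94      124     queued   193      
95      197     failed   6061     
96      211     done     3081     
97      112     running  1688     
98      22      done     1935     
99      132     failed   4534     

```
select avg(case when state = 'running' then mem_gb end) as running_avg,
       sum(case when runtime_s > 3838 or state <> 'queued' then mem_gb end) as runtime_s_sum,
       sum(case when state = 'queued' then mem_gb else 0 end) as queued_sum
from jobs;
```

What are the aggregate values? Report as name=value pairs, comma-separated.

running_avg=151.6666666667, runtime_s_sum=1155, queued_sum=124

[running_avg: state = 'running']
job_id=90: ✗
job_id=91: ✗
job_id=92: ✓ → 189
job_id=93: ✓ → 154
job_id=94: ✗
job_id=95: ✗
job_id=96: ✗
job_id=97: ✓ → 112
job_id=98: ✗
job_id=99: ✗
running_avg = (189 + 154 + 112) / 3 = 151.6666666667
—
[runtime_s_sum: runtime_s > 3838 or state <> 'queued']
job_id=90: ✓ → 70
job_id=91: ✓ → 68
job_id=92: ✓ → 189
job_id=93: ✓ → 154
job_id=94: ✗
job_id=95: ✓ → 197
job_id=96: ✓ → 211
job_id=97: ✓ → 112
job_id=98: ✓ → 22
job_id=99: ✓ → 132
runtime_s_sum = 70 + 68 + 189 + 154 + 197 + 211 + 112 + 22 + 132 = 1155
—
[queued_sum: state = 'queued']
job_id=90: ✗
job_id=91: ✗
job_id=92: ✗
job_id=93: ✗
job_id=94: ✓ → 124
job_id=95: ✗
job_id=96: ✗
job_id=97: ✗
job_id=98: ✗
job_id=99: ✗
queued_sum = 124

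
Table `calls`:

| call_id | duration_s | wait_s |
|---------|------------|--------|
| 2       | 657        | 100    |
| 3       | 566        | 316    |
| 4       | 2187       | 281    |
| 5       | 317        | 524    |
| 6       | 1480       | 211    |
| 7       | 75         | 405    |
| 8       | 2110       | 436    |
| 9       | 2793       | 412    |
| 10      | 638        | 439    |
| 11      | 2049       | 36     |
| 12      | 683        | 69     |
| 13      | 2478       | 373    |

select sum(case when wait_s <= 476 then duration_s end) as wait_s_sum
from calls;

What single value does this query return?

call_id=2: ✓ → 657
call_id=3: ✓ → 566
call_id=4: ✓ → 2187
call_id=5: ✗
call_id=6: ✓ → 1480
call_id=7: ✓ → 75
call_id=8: ✓ → 2110
call_id=9: ✓ → 2793
call_id=10: ✓ → 638
call_id=11: ✓ → 2049
call_id=12: ✓ → 683
call_id=13: ✓ → 2478
wait_s_sum = 657 + 566 + 2187 + 1480 + 75 + 2110 + 2793 + 638 + 2049 + 683 + 2478 = 15716

15716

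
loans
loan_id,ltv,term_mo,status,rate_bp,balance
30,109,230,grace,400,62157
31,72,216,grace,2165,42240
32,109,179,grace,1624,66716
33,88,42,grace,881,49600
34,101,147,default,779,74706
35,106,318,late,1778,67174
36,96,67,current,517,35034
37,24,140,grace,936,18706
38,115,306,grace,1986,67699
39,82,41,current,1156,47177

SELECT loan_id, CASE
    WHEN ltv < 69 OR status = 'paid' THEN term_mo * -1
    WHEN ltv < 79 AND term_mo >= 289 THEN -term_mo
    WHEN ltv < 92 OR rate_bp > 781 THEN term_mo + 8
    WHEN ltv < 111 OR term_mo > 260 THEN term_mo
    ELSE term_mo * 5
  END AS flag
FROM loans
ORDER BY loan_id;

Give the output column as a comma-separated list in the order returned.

loan_id=30: ltv < 111 OR term_mo > 260 → 230
loan_id=31: ltv < 92 OR rate_bp > 781 → 224
loan_id=32: ltv < 92 OR rate_bp > 781 → 187
loan_id=33: ltv < 92 OR rate_bp > 781 → 50
loan_id=34: ltv < 111 OR term_mo > 260 → 147
loan_id=35: ltv < 92 OR rate_bp > 781 → 326
loan_id=36: ltv < 111 OR term_mo > 260 → 67
loan_id=37: ltv < 69 OR status = 'paid' → -140
loan_id=38: ltv < 92 OR rate_bp > 781 → 314
loan_id=39: ltv < 92 OR rate_bp > 781 → 49

230, 224, 187, 50, 147, 326, 67, -140, 314, 49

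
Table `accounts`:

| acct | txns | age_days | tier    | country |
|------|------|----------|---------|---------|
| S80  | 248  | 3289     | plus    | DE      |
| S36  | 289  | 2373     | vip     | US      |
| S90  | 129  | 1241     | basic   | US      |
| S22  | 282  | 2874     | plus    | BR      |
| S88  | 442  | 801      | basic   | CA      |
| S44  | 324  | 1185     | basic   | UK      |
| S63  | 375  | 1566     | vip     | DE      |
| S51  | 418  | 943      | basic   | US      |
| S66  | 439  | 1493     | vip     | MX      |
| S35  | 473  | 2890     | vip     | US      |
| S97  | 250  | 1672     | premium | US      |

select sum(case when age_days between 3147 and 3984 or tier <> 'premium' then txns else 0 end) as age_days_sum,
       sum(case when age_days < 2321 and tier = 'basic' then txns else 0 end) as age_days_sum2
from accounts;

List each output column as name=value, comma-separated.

[age_days_sum: age_days between 3147 and 3984 or tier <> 'premium']
acct=S80: ✓ → 248
acct=S36: ✓ → 289
acct=S90: ✓ → 129
acct=S22: ✓ → 282
acct=S88: ✓ → 442
acct=S44: ✓ → 324
acct=S63: ✓ → 375
acct=S51: ✓ → 418
acct=S66: ✓ → 439
acct=S35: ✓ → 473
acct=S97: ✗
age_days_sum = 248 + 289 + 129 + 282 + 442 + 324 + 375 + 418 + 439 + 473 = 3419
—
[age_days_sum2: age_days < 2321 and tier = 'basic']
acct=S80: ✗
acct=S36: ✗
acct=S90: ✓ → 129
acct=S22: ✗
acct=S88: ✓ → 442
acct=S44: ✓ → 324
acct=S63: ✗
acct=S51: ✓ → 418
acct=S66: ✗
acct=S35: ✗
acct=S97: ✗
age_days_sum2 = 129 + 442 + 324 + 418 = 1313

age_days_sum=3419, age_days_sum2=1313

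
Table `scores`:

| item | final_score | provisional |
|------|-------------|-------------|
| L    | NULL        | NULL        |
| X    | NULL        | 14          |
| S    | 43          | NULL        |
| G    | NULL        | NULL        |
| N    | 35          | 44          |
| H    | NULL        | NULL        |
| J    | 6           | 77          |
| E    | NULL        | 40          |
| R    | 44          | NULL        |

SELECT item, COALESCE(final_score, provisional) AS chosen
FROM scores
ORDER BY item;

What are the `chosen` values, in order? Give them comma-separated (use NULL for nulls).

item=E: final_score=NULL, provisional=40 → 40
item=G: final_score=NULL, provisional=NULL (all NULL) → NULL
item=H: final_score=NULL, provisional=NULL (all NULL) → NULL
item=J: final_score=6 → 6
item=L: final_score=NULL, provisional=NULL (all NULL) → NULL
item=N: final_score=35 → 35
item=R: final_score=44 → 44
item=S: final_score=43 → 43
item=X: final_score=NULL, provisional=14 → 14

40, NULL, NULL, 6, NULL, 35, 44, 43, 14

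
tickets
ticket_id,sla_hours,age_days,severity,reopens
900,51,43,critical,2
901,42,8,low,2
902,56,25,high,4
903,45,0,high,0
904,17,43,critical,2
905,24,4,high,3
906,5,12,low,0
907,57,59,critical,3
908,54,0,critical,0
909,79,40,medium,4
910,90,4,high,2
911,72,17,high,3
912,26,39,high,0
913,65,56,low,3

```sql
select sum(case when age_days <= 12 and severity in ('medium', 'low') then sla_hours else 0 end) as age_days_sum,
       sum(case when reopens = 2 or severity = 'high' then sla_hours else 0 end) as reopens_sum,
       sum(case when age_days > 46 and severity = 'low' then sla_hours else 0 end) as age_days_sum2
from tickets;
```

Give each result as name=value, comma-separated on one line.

[age_days_sum: age_days <= 12 and severity in ('medium', 'low')]
ticket_id=900: ✗
ticket_id=901: ✓ → 42
ticket_id=902: ✗
ticket_id=903: ✗
ticket_id=904: ✗
ticket_id=905: ✗
ticket_id=906: ✓ → 5
ticket_id=907: ✗
ticket_id=908: ✗
ticket_id=909: ✗
ticket_id=910: ✗
ticket_id=911: ✗
ticket_id=912: ✗
ticket_id=913: ✗
age_days_sum = 42 + 5 = 47
—
[reopens_sum: reopens = 2 or severity = 'high']
ticket_id=900: ✓ → 51
ticket_id=901: ✓ → 42
ticket_id=902: ✓ → 56
ticket_id=903: ✓ → 45
ticket_id=904: ✓ → 17
ticket_id=905: ✓ → 24
ticket_id=906: ✗
ticket_id=907: ✗
ticket_id=908: ✗
ticket_id=909: ✗
ticket_id=910: ✓ → 90
ticket_id=911: ✓ → 72
ticket_id=912: ✓ → 26
ticket_id=913: ✗
reopens_sum = 51 + 42 + 56 + 45 + 17 + 24 + 90 + 72 + 26 = 423
—
[age_days_sum2: age_days > 46 and severity = 'low']
ticket_id=900: ✗
ticket_id=901: ✗
ticket_id=902: ✗
ticket_id=903: ✗
ticket_id=904: ✗
ticket_id=905: ✗
ticket_id=906: ✗
ticket_id=907: ✗
ticket_id=908: ✗
ticket_id=909: ✗
ticket_id=910: ✗
ticket_id=911: ✗
ticket_id=912: ✗
ticket_id=913: ✓ → 65
age_days_sum2 = 65

age_days_sum=47, reopens_sum=423, age_days_sum2=65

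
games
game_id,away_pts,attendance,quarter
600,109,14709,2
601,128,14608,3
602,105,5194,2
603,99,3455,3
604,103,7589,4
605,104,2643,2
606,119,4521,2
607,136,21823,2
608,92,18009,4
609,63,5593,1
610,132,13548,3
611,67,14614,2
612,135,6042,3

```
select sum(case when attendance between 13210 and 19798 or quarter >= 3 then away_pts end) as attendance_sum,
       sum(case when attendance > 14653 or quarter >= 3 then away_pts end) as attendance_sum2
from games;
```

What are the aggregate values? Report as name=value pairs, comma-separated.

attendance_sum=865, attendance_sum2=934

[attendance_sum: attendance between 13210 and 19798 or quarter >= 3]
game_id=600: ✓ → 109
game_id=601: ✓ → 128
game_id=602: ✗
game_id=603: ✓ → 99
game_id=604: ✓ → 103
game_id=605: ✗
game_id=606: ✗
game_id=607: ✗
game_id=608: ✓ → 92
game_id=609: ✗
game_id=610: ✓ → 132
game_id=611: ✓ → 67
game_id=612: ✓ → 135
attendance_sum = 109 + 128 + 99 + 103 + 92 + 132 + 67 + 135 = 865
—
[attendance_sum2: attendance > 14653 or quarter >= 3]
game_id=600: ✓ → 109
game_id=601: ✓ → 128
game_id=602: ✗
game_id=603: ✓ → 99
game_id=604: ✓ → 103
game_id=605: ✗
game_id=606: ✗
game_id=607: ✓ → 136
game_id=608: ✓ → 92
game_id=609: ✗
game_id=610: ✓ → 132
game_id=611: ✗
game_id=612: ✓ → 135
attendance_sum2 = 109 + 128 + 99 + 103 + 136 + 92 + 132 + 135 = 934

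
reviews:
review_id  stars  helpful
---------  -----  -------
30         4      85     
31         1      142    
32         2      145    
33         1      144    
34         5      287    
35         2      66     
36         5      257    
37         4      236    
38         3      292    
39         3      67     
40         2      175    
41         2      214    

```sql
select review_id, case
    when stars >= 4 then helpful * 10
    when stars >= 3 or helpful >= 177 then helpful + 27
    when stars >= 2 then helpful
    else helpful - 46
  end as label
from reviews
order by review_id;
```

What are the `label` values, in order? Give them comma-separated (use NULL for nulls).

review_id=30: stars >= 4 → 850
review_id=31: ELSE → 96
review_id=32: stars >= 2 → 145
review_id=33: ELSE → 98
review_id=34: stars >= 4 → 2870
review_id=35: stars >= 2 → 66
review_id=36: stars >= 4 → 2570
review_id=37: stars >= 4 → 2360
review_id=38: stars >= 3 or helpful >= 177 → 319
review_id=39: stars >= 3 or helpful >= 177 → 94
review_id=40: stars >= 2 → 175
review_id=41: stars >= 3 or helpful >= 177 → 241

850, 96, 145, 98, 2870, 66, 2570, 2360, 319, 94, 175, 241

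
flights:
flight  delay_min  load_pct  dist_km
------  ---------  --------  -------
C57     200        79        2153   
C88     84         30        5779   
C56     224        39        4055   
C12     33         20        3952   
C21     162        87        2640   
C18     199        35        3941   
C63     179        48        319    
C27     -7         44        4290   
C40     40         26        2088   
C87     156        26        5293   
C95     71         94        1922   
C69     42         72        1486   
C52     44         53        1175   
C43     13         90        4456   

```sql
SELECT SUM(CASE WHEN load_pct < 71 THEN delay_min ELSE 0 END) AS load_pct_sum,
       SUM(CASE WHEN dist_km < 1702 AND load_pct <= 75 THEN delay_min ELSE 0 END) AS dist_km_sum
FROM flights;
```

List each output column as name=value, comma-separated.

load_pct_sum=952, dist_km_sum=265

[load_pct_sum: load_pct < 71]
flight=C57: ✗
flight=C88: ✓ → 84
flight=C56: ✓ → 224
flight=C12: ✓ → 33
flight=C21: ✗
flight=C18: ✓ → 199
flight=C63: ✓ → 179
flight=C27: ✓ → -7
flight=C40: ✓ → 40
flight=C87: ✓ → 156
flight=C95: ✗
flight=C69: ✗
flight=C52: ✓ → 44
flight=C43: ✗
load_pct_sum = 84 + 224 + 33 + 199 + 179 + -7 + 40 + 156 + 44 = 952
—
[dist_km_sum: dist_km < 1702 AND load_pct <= 75]
flight=C57: ✗
flight=C88: ✗
flight=C56: ✗
flight=C12: ✗
flight=C21: ✗
flight=C18: ✗
flight=C63: ✓ → 179
flight=C27: ✗
flight=C40: ✗
flight=C87: ✗
flight=C95: ✗
flight=C69: ✓ → 42
flight=C52: ✓ → 44
flight=C43: ✗
dist_km_sum = 179 + 42 + 44 = 265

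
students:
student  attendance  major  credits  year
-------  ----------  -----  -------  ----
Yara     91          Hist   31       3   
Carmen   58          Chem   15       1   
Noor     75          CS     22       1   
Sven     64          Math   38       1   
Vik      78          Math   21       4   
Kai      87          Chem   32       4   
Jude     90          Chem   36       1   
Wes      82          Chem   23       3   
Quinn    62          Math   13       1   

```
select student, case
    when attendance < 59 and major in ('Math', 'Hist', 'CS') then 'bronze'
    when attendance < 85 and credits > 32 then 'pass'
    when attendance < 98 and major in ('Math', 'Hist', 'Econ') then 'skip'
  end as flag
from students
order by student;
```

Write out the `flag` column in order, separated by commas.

student=Carmen: (no match → NULL) → NULL
student=Jude: (no match → NULL) → NULL
student=Kai: (no match → NULL) → NULL
student=Noor: (no match → NULL) → NULL
student=Quinn: attendance < 98 and major in ('Math', 'Hist', 'Econ') → skip
student=Sven: attendance < 85 and credits > 32 → pass
student=Vik: attendance < 98 and major in ('Math', 'Hist', 'Econ') → skip
student=Wes: (no match → NULL) → NULL
student=Yara: attendance < 98 and major in ('Math', 'Hist', 'Econ') → skip

NULL, NULL, NULL, NULL, skip, pass, skip, NULL, skip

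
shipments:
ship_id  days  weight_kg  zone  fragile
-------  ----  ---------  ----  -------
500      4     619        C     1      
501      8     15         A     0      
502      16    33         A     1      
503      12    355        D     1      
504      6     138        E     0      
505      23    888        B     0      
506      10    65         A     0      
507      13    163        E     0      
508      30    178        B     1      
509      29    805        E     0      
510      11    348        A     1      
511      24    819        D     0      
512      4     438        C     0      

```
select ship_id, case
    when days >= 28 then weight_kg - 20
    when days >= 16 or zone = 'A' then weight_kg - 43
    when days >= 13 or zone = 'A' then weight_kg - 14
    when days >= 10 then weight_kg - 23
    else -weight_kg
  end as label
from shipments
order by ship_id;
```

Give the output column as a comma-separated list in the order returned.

ship_id=500: ELSE → -619
ship_id=501: days >= 16 or zone = 'A' → -28
ship_id=502: days >= 16 or zone = 'A' → -10
ship_id=503: days >= 10 → 332
ship_id=504: ELSE → -138
ship_id=505: days >= 16 or zone = 'A' → 845
ship_id=506: days >= 16 or zone = 'A' → 22
ship_id=507: days >= 13 or zone = 'A' → 149
ship_id=508: days >= 28 → 158
ship_id=509: days >= 28 → 785
ship_id=510: days >= 16 or zone = 'A' → 305
ship_id=511: days >= 16 or zone = 'A' → 776
ship_id=512: ELSE → -438

-619, -28, -10, 332, -138, 845, 22, 149, 158, 785, 305, 776, -438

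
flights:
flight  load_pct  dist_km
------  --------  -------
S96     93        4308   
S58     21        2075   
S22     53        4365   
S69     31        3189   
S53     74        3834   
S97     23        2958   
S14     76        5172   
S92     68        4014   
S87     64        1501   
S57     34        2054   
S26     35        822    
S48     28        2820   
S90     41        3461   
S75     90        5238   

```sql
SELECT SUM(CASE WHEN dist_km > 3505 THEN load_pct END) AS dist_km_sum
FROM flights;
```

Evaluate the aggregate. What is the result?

flight=S96: ✓ → 93
flight=S58: ✗
flight=S22: ✓ → 53
flight=S69: ✗
flight=S53: ✓ → 74
flight=S97: ✗
flight=S14: ✓ → 76
flight=S92: ✓ → 68
flight=S87: ✗
flight=S57: ✗
flight=S26: ✗
flight=S48: ✗
flight=S90: ✗
flight=S75: ✓ → 90
dist_km_sum = 93 + 53 + 74 + 76 + 68 + 90 = 454

454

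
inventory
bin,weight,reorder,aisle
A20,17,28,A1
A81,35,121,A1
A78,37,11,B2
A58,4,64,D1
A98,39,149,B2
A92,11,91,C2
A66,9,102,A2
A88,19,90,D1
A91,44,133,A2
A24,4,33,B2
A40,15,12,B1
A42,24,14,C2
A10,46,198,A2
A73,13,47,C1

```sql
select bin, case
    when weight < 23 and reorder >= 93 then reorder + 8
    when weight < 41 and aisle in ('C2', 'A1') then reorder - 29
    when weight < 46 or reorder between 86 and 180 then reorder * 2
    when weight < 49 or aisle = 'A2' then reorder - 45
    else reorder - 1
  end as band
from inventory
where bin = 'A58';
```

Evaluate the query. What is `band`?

128

bin = A58: weight=4, reorder=64, aisle=D1.
weight < 23 and reorder >= 93 → false
weight < 41 and aisle in ('C2', 'A1') → false
weight < 46 or reorder between 86 and 180 → true → 128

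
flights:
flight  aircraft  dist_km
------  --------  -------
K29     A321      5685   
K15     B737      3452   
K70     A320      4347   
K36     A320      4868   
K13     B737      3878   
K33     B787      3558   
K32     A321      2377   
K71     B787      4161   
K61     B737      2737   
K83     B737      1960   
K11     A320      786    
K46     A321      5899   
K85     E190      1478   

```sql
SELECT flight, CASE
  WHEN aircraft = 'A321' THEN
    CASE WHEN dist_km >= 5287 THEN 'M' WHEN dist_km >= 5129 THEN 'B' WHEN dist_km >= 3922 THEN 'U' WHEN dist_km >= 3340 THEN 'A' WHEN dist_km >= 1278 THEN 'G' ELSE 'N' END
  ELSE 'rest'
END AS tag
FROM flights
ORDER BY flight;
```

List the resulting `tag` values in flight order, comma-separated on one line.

flight=K11: aircraft='A320' → outer ELSE → rest
flight=K13: aircraft='B737' → outer ELSE → rest
flight=K15: aircraft='B737' → outer ELSE → rest
flight=K29: aircraft='A321' → inner[dist_km >= 5287] → M
flight=K32: aircraft='A321' → inner[dist_km >= 1278] → G
flight=K33: aircraft='B787' → outer ELSE → rest
flight=K36: aircraft='A320' → outer ELSE → rest
flight=K46: aircraft='A321' → inner[dist_km >= 5287] → M
flight=K61: aircraft='B737' → outer ELSE → rest
flight=K70: aircraft='A320' → outer ELSE → rest
flight=K71: aircraft='B787' → outer ELSE → rest
flight=K83: aircraft='B737' → outer ELSE → rest
flight=K85: aircraft='E190' → outer ELSE → rest

rest, rest, rest, M, G, rest, rest, M, rest, rest, rest, rest, rest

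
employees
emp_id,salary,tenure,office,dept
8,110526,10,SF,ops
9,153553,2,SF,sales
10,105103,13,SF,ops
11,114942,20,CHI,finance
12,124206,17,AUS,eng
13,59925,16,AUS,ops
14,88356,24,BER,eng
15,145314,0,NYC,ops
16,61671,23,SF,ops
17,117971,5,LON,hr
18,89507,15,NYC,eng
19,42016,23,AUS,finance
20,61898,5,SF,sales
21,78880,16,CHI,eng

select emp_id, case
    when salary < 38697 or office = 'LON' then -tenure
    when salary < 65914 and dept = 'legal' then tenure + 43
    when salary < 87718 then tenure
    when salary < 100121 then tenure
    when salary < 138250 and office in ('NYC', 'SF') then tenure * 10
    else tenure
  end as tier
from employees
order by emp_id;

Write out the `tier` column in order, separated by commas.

100, 2, 130, 20, 17, 16, 24, 0, 23, -5, 15, 23, 5, 16

emp_id=8: salary < 138250 and office in ('NYC', 'SF') → 100
emp_id=9: ELSE → 2
emp_id=10: salary < 138250 and office in ('NYC', 'SF') → 130
emp_id=11: ELSE → 20
emp_id=12: ELSE → 17
emp_id=13: salary < 87718 → 16
emp_id=14: salary < 100121 → 24
emp_id=15: ELSE → 0
emp_id=16: salary < 87718 → 23
emp_id=17: salary < 38697 or office = 'LON' → -5
emp_id=18: salary < 100121 → 15
emp_id=19: salary < 87718 → 23
emp_id=20: salary < 87718 → 5
emp_id=21: salary < 87718 → 16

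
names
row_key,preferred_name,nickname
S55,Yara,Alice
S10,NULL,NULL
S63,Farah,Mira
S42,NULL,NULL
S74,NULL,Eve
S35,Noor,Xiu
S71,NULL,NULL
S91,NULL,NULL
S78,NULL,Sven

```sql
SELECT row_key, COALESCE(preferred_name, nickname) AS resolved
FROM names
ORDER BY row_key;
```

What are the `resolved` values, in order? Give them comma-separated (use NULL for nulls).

row_key=S10: preferred_name=NULL, nickname=NULL (all NULL) → NULL
row_key=S35: preferred_name=Noor → Noor
row_key=S42: preferred_name=NULL, nickname=NULL (all NULL) → NULL
row_key=S55: preferred_name=Yara → Yara
row_key=S63: preferred_name=Farah → Farah
row_key=S71: preferred_name=NULL, nickname=NULL (all NULL) → NULL
row_key=S74: preferred_name=NULL, nickname=Eve → Eve
row_key=S78: preferred_name=NULL, nickname=Sven → Sven
row_key=S91: preferred_name=NULL, nickname=NULL (all NULL) → NULL

NULL, Noor, NULL, Yara, Farah, NULL, Eve, Sven, NULL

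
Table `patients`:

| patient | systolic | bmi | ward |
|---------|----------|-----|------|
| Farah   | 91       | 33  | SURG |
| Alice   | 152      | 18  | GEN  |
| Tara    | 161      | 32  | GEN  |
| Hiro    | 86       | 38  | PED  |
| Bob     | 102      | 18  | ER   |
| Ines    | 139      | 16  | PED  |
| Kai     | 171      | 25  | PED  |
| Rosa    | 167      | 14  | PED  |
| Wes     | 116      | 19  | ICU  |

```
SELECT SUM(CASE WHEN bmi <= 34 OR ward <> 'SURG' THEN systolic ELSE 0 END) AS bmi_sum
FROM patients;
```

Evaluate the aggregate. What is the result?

patient=Farah: ✓ → 91
patient=Alice: ✓ → 152
patient=Tara: ✓ → 161
patient=Hiro: ✓ → 86
patient=Bob: ✓ → 102
patient=Ines: ✓ → 139
patient=Kai: ✓ → 171
patient=Rosa: ✓ → 167
patient=Wes: ✓ → 116
bmi_sum = 91 + 152 + 161 + 86 + 102 + 139 + 171 + 167 + 116 = 1185

1185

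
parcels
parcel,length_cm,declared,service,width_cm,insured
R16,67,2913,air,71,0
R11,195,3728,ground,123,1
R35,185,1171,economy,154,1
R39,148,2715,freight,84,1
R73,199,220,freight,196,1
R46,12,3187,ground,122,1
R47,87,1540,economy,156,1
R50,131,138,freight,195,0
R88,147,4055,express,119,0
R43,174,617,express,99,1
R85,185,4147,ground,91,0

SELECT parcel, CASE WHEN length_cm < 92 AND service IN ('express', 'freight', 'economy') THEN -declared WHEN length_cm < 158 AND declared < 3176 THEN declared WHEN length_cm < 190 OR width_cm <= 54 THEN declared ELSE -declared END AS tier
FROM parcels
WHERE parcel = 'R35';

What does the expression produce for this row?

1171

parcel = R35: length_cm=185, declared=1171, service=economy, width_cm=154, insured=1.
length_cm < 92 AND service IN ('express', 'freight', 'economy') → false
length_cm < 158 AND declared < 3176 → false
length_cm < 190 OR width_cm <= 54 → true → 1171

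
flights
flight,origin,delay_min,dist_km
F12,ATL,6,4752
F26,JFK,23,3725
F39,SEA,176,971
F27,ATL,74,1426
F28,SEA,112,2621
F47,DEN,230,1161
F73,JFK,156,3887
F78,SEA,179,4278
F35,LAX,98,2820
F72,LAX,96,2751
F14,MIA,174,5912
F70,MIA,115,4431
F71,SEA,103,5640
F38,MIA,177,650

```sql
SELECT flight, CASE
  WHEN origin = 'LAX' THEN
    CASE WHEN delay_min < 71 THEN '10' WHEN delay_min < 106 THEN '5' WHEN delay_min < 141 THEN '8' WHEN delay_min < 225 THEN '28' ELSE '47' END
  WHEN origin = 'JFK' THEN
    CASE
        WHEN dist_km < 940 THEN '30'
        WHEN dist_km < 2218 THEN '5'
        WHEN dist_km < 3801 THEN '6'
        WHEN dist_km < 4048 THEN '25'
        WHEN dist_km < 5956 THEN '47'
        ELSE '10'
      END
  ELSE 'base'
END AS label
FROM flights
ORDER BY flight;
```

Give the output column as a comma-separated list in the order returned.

base, base, 6, base, base, 5, base, base, base, base, base, 5, 25, base

flight=F12: origin='ATL' → outer ELSE → base
flight=F14: origin='MIA' → outer ELSE → base
flight=F26: origin='JFK' → inner[dist_km < 3801] → 6
flight=F27: origin='ATL' → outer ELSE → base
flight=F28: origin='SEA' → outer ELSE → base
flight=F35: origin='LAX' → inner[delay_min < 106] → 5
flight=F38: origin='MIA' → outer ELSE → base
flight=F39: origin='SEA' → outer ELSE → base
flight=F47: origin='DEN' → outer ELSE → base
flight=F70: origin='MIA' → outer ELSE → base
flight=F71: origin='SEA' → outer ELSE → base
flight=F72: origin='LAX' → inner[delay_min < 106] → 5
flight=F73: origin='JFK' → inner[dist_km < 4048] → 25
flight=F78: origin='SEA' → outer ELSE → base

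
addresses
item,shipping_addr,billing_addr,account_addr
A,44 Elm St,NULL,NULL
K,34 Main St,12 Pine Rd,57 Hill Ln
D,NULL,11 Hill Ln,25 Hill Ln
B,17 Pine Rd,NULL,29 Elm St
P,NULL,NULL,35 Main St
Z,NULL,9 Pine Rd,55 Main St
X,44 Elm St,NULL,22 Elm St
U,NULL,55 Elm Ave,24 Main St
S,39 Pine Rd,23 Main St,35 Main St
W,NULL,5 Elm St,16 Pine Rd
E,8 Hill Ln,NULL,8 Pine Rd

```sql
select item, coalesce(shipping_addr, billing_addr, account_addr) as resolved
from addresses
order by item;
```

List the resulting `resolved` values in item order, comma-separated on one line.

44 Elm St, 17 Pine Rd, 11 Hill Ln, 8 Hill Ln, 34 Main St, 35 Main St, 39 Pine Rd, 55 Elm Ave, 5 Elm St, 44 Elm St, 9 Pine Rd

item=A: shipping_addr=44 Elm St → 44 Elm St
item=B: shipping_addr=17 Pine Rd → 17 Pine Rd
item=D: shipping_addr=NULL, billing_addr=11 Hill Ln → 11 Hill Ln
item=E: shipping_addr=8 Hill Ln → 8 Hill Ln
item=K: shipping_addr=34 Main St → 34 Main St
item=P: shipping_addr=NULL, billing_addr=NULL, account_addr=35 Main St → 35 Main St
item=S: shipping_addr=39 Pine Rd → 39 Pine Rd
item=U: shipping_addr=NULL, billing_addr=55 Elm Ave → 55 Elm Ave
item=W: shipping_addr=NULL, billing_addr=5 Elm St → 5 Elm St
item=X: shipping_addr=44 Elm St → 44 Elm St
item=Z: shipping_addr=NULL, billing_addr=9 Pine Rd → 9 Pine Rd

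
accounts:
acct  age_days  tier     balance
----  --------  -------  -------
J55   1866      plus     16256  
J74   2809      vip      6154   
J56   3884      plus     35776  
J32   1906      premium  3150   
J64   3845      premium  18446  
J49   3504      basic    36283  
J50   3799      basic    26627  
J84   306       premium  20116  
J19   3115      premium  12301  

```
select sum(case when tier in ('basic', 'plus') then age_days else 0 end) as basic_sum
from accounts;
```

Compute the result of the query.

acct=J55: ✓ → 1866
acct=J74: ✗
acct=J56: ✓ → 3884
acct=J32: ✗
acct=J64: ✗
acct=J49: ✓ → 3504
acct=J50: ✓ → 3799
acct=J84: ✗
acct=J19: ✗
basic_sum = 1866 + 3884 + 3504 + 3799 = 13053

13053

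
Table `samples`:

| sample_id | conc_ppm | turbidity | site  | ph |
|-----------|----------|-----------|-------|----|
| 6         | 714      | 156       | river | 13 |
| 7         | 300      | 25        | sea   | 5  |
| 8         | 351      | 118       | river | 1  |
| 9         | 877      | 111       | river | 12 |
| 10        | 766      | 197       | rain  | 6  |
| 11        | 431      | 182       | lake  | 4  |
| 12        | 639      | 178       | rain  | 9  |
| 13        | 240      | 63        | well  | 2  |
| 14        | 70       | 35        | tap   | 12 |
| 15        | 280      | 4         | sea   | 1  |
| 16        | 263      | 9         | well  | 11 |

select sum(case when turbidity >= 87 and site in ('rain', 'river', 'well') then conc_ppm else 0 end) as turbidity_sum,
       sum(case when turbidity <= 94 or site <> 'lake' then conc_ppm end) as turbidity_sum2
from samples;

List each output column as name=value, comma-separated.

turbidity_sum=3347, turbidity_sum2=4500

[turbidity_sum: turbidity >= 87 and site in ('rain', 'river', 'well')]
sample_id=6: ✓ → 714
sample_id=7: ✗
sample_id=8: ✓ → 351
sample_id=9: ✓ → 877
sample_id=10: ✓ → 766
sample_id=11: ✗
sample_id=12: ✓ → 639
sample_id=13: ✗
sample_id=14: ✗
sample_id=15: ✗
sample_id=16: ✗
turbidity_sum = 714 + 351 + 877 + 766 + 639 = 3347
—
[turbidity_sum2: turbidity <= 94 or site <> 'lake']
sample_id=6: ✓ → 714
sample_id=7: ✓ → 300
sample_id=8: ✓ → 351
sample_id=9: ✓ → 877
sample_id=10: ✓ → 766
sample_id=11: ✗
sample_id=12: ✓ → 639
sample_id=13: ✓ → 240
sample_id=14: ✓ → 70
sample_id=15: ✓ → 280
sample_id=16: ✓ → 263
turbidity_sum2 = 714 + 300 + 351 + 877 + 766 + 639 + 240 + 70 + 280 + 263 = 4500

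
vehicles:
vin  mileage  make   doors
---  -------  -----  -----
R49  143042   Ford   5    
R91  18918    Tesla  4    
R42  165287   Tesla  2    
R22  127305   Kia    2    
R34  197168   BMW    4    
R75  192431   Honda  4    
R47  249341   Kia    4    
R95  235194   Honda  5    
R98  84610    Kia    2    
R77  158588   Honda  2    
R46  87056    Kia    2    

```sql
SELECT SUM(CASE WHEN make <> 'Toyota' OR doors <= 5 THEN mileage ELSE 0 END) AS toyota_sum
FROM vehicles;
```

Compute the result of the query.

vin=R49: ✓ → 143042
vin=R91: ✓ → 18918
vin=R42: ✓ → 165287
vin=R22: ✓ → 127305
vin=R34: ✓ → 197168
vin=R75: ✓ → 192431
vin=R47: ✓ → 249341
vin=R95: ✓ → 235194
vin=R98: ✓ → 84610
vin=R77: ✓ → 158588
vin=R46: ✓ → 87056
toyota_sum = 143042 + 18918 + 165287 + 127305 + 197168 + 192431 + 249341 + 235194 + 84610 + 158588 + 87056 = 1658940

1658940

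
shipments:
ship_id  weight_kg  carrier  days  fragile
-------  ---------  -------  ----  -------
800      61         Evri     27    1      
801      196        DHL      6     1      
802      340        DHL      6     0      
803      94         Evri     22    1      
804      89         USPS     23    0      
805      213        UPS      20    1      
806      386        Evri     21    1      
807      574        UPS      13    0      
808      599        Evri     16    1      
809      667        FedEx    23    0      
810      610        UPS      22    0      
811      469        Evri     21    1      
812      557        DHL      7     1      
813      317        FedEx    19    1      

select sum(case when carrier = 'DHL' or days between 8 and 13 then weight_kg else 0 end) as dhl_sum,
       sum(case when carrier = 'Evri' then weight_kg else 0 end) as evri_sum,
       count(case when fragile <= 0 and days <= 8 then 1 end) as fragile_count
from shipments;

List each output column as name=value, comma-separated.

[dhl_sum: carrier = 'DHL' or days between 8 and 13]
ship_id=800: ✗
ship_id=801: ✓ → 196
ship_id=802: ✓ → 340
ship_id=803: ✗
ship_id=804: ✗
ship_id=805: ✗
ship_id=806: ✗
ship_id=807: ✓ → 574
ship_id=808: ✗
ship_id=809: ✗
ship_id=810: ✗
ship_id=811: ✗
ship_id=812: ✓ → 557
ship_id=813: ✗
dhl_sum = 196 + 340 + 574 + 557 = 1667
—
[evri_sum: carrier = 'Evri']
ship_id=800: ✓ → 61
ship_id=801: ✗
ship_id=802: ✗
ship_id=803: ✓ → 94
ship_id=804: ✗
ship_id=805: ✗
ship_id=806: ✓ → 386
ship_id=807: ✗
ship_id=808: ✓ → 599
ship_id=809: ✗
ship_id=810: ✗
ship_id=811: ✓ → 469
ship_id=812: ✗
ship_id=813: ✗
evri_sum = 61 + 94 + 386 + 599 + 469 = 1609
—
[fragile_count: fragile <= 0 and days <= 8]
ship_id=800: ✗
ship_id=801: ✗
ship_id=802: ✓ → 1
ship_id=803: ✗
ship_id=804: ✗
ship_id=805: ✗
ship_id=806: ✗
ship_id=807: ✗
ship_id=808: ✗
ship_id=809: ✗
ship_id=810: ✗
ship_id=811: ✗
ship_id=812: ✗
ship_id=813: ✗
fragile_count = COUNT(1) = 1

dhl_sum=1667, evri_sum=1609, fragile_count=1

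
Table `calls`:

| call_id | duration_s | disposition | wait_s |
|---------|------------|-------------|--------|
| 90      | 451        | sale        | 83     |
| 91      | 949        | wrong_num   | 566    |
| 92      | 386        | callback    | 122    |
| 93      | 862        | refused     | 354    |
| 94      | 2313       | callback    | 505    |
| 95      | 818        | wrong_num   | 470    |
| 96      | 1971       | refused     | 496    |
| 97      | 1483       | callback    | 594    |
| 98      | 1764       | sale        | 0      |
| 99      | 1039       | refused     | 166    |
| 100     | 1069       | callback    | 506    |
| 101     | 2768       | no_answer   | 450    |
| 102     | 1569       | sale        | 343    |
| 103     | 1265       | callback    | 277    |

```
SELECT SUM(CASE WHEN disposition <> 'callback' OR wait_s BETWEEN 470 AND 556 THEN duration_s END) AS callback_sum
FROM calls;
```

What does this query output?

15573

call_id=90: ✓ → 451
call_id=91: ✓ → 949
call_id=92: ✗
call_id=93: ✓ → 862
call_id=94: ✓ → 2313
call_id=95: ✓ → 818
call_id=96: ✓ → 1971
call_id=97: ✗
call_id=98: ✓ → 1764
call_id=99: ✓ → 1039
call_id=100: ✓ → 1069
call_id=101: ✓ → 2768
call_id=102: ✓ → 1569
call_id=103: ✗
callback_sum = 451 + 949 + 862 + 2313 + 818 + 1971 + 1764 + 1039 + 1069 + 2768 + 1569 = 15573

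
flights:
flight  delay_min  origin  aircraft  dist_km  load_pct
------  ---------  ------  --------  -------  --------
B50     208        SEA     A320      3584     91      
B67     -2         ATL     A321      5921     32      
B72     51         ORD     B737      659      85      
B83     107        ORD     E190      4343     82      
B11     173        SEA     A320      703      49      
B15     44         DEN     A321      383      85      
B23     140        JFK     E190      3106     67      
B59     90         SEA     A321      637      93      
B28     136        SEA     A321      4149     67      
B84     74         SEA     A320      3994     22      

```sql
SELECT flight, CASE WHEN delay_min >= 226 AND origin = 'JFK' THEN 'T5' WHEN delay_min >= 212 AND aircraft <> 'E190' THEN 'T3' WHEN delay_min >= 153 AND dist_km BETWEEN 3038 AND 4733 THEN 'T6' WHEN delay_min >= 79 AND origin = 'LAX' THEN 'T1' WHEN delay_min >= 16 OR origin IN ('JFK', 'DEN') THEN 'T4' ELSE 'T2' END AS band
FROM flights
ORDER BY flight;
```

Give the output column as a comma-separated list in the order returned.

T4, T4, T4, T4, T6, T4, T2, T4, T4, T4

flight=B11: delay_min >= 16 OR origin IN ('JFK', 'DEN') → T4
flight=B15: delay_min >= 16 OR origin IN ('JFK', 'DEN') → T4
flight=B23: delay_min >= 16 OR origin IN ('JFK', 'DEN') → T4
flight=B28: delay_min >= 16 OR origin IN ('JFK', 'DEN') → T4
flight=B50: delay_min >= 153 AND dist_km BETWEEN 3038 AND 4733 → T6
flight=B59: delay_min >= 16 OR origin IN ('JFK', 'DEN') → T4
flight=B67: ELSE → T2
flight=B72: delay_min >= 16 OR origin IN ('JFK', 'DEN') → T4
flight=B83: delay_min >= 16 OR origin IN ('JFK', 'DEN') → T4
flight=B84: delay_min >= 16 OR origin IN ('JFK', 'DEN') → T4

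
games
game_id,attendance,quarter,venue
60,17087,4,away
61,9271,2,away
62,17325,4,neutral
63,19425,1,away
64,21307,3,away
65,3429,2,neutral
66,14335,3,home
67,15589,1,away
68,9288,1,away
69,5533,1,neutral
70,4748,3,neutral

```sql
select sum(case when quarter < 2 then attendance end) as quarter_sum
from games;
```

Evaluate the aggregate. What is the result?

game_id=60: ✗
game_id=61: ✗
game_id=62: ✗
game_id=63: ✓ → 19425
game_id=64: ✗
game_id=65: ✗
game_id=66: ✗
game_id=67: ✓ → 15589
game_id=68: ✓ → 9288
game_id=69: ✓ → 5533
game_id=70: ✗
quarter_sum = 19425 + 15589 + 9288 + 5533 = 49835

49835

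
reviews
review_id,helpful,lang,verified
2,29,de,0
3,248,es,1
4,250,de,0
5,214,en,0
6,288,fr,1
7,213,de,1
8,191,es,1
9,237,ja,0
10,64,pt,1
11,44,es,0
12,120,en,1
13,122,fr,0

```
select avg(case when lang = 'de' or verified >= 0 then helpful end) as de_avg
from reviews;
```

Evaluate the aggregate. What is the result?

168.3333333333

review_id=2: ✓ → 29
review_id=3: ✓ → 248
review_id=4: ✓ → 250
review_id=5: ✓ → 214
review_id=6: ✓ → 288
review_id=7: ✓ → 213
review_id=8: ✓ → 191
review_id=9: ✓ → 237
review_id=10: ✓ → 64
review_id=11: ✓ → 44
review_id=12: ✓ → 120
review_id=13: ✓ → 122
de_avg = (29 + 248 + 250 + 214 + 288 + 213 + 191 + 237 + 64 + 44 + 120 + 122) / 12 = 168.3333333333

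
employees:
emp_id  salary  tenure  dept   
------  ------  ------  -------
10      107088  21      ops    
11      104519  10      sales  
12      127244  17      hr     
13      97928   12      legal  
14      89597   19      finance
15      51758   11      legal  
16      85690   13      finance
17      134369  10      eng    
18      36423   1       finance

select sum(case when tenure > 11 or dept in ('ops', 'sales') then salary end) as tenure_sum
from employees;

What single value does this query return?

emp_id=10: ✓ → 107088
emp_id=11: ✓ → 104519
emp_id=12: ✓ → 127244
emp_id=13: ✓ → 97928
emp_id=14: ✓ → 89597
emp_id=15: ✗
emp_id=16: ✓ → 85690
emp_id=17: ✗
emp_id=18: ✗
tenure_sum = 107088 + 104519 + 127244 + 97928 + 89597 + 85690 = 612066

612066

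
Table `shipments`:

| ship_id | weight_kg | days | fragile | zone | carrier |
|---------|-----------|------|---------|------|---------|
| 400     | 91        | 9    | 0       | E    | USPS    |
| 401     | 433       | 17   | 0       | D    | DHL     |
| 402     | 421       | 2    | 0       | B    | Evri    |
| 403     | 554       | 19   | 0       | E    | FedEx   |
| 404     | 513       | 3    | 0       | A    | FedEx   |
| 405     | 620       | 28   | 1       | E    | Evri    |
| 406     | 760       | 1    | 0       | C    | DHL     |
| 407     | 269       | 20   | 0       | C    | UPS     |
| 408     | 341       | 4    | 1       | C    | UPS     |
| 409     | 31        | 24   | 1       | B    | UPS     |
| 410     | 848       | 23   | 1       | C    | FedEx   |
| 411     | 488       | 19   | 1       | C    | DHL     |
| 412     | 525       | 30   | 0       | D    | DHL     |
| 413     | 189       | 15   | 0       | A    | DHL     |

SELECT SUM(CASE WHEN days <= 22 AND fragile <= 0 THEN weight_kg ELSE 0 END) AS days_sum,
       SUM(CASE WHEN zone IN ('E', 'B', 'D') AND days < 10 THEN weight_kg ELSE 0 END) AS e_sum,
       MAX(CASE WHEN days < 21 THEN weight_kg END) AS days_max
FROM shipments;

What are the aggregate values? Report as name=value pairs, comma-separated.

days_sum=3230, e_sum=512, days_max=760

[days_sum: days <= 22 AND fragile <= 0]
ship_id=400: ✓ → 91
ship_id=401: ✓ → 433
ship_id=402: ✓ → 421
ship_id=403: ✓ → 554
ship_id=404: ✓ → 513
ship_id=405: ✗
ship_id=406: ✓ → 760
ship_id=407: ✓ → 269
ship_id=408: ✗
ship_id=409: ✗
ship_id=410: ✗
ship_id=411: ✗
ship_id=412: ✗
ship_id=413: ✓ → 189
days_sum = 91 + 433 + 421 + 554 + 513 + 760 + 269 + 189 = 3230
—
[e_sum: zone IN ('E', 'B', 'D') AND days < 10]
ship_id=400: ✓ → 91
ship_id=401: ✗
ship_id=402: ✓ → 421
ship_id=403: ✗
ship_id=404: ✗
ship_id=405: ✗
ship_id=406: ✗
ship_id=407: ✗
ship_id=408: ✗
ship_id=409: ✗
ship_id=410: ✗
ship_id=411: ✗
ship_id=412: ✗
ship_id=413: ✗
e_sum = 91 + 421 = 512
—
[days_max: days < 21]
ship_id=400: ✓ → 91
ship_id=401: ✓ → 433
ship_id=402: ✓ → 421
ship_id=403: ✓ → 554
ship_id=404: ✓ → 513
ship_id=405: ✗
ship_id=406: ✓ → 760
ship_id=407: ✓ → 269
ship_id=408: ✓ → 341
ship_id=409: ✗
ship_id=410: ✗
ship_id=411: ✓ → 488
ship_id=412: ✗
ship_id=413: ✓ → 189
days_max = MAX(91, 433, 421, 554, 513, 760, 269, 341, 488, 189) = 760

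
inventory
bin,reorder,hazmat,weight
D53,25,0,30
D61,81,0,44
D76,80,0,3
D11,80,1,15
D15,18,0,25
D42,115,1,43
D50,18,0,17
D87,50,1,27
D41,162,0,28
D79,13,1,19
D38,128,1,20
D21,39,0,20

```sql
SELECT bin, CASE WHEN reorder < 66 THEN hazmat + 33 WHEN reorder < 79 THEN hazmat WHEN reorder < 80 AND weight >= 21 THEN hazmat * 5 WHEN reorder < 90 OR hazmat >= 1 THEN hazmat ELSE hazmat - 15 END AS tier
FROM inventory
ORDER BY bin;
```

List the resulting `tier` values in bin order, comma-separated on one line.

bin=D11: reorder < 90 OR hazmat >= 1 → 1
bin=D15: reorder < 66 → 33
bin=D21: reorder < 66 → 33
bin=D38: reorder < 90 OR hazmat >= 1 → 1
bin=D41: ELSE → -15
bin=D42: reorder < 90 OR hazmat >= 1 → 1
bin=D50: reorder < 66 → 33
bin=D53: reorder < 66 → 33
bin=D61: reorder < 90 OR hazmat >= 1 → 0
bin=D76: reorder < 90 OR hazmat >= 1 → 0
bin=D79: reorder < 66 → 34
bin=D87: reorder < 66 → 34

1, 33, 33, 1, -15, 1, 33, 33, 0, 0, 34, 34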